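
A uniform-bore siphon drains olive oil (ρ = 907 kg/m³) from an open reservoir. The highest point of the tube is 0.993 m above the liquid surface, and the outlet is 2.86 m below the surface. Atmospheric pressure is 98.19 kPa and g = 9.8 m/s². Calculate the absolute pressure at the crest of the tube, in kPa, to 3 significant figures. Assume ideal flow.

63.9 kPa

The outlet speed comes from Torricelli: v = √(2g·2.86) = 7.49 m/s.
With constant cross-section the crest speed equals v; applying Bernoulli from the surface up to the crest, P_top = P_atm − ½ρv² − ρg·h_top.
P_top = 98190 − ½·907·7.49² − 907·9.8·0.993 = 63900 Pa.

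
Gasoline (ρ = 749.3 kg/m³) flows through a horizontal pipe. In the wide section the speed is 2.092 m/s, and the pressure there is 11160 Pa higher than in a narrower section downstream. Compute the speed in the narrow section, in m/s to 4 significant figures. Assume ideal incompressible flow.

Horizontal Bernoulli: P₁ + ½ρv₁² = P₂ + ½ρv₂², so v₂² = v₁² + 2(P₁ − P₂)/ρ.
v₂ = √(2.092² + 2·11160/749.3) = √(4.376 + 29.79) = 5.845 m/s.

v₂ ≈ 5.845 m/s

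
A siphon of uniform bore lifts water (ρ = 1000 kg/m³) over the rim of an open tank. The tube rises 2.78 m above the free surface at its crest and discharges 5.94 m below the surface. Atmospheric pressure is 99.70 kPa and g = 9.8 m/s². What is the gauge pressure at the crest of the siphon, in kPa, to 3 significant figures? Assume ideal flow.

P_gauge ≈ -85.5 kPa

The outlet speed comes from Torricelli: v = √(2g·5.94) = 10.8 m/s.
With constant cross-section the crest speed equals v; applying Bernoulli from the surface up to the crest, P_top = P_atm − ½ρv² − ρg·h_top.
P_top = 99700 − ½·1000·10.8² − 1000·9.8·2.78 = 14200 Pa. So P_gauge = P_top − P_atm = -85500 Pa.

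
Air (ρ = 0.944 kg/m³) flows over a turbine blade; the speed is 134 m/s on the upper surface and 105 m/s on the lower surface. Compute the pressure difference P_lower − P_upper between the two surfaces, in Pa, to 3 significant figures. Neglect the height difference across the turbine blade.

Bernoulli (same height): P_lower − P_upper = ½ρ(v_upper² − v_lower²).
ΔP = ½·0.944·(134² − 105²) = 3270 Pa.

ΔP = 3270 Pa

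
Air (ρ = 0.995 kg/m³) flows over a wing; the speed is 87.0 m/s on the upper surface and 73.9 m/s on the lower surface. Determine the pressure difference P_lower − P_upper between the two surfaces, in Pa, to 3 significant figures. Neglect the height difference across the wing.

ΔP ≈ 1050 Pa

With negligible Δh, P + ½ρv² is constant, so P_low − P_up = ½ρ(v_up² − v_low²).
ΔP = ½·0.995·(87.0² − 73.9²) = 1050 Pa.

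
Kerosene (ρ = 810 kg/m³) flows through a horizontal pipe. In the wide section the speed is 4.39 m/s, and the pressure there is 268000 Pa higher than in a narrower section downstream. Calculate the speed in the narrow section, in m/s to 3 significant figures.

Horizontal Bernoulli: P₁ + ½ρv₁² = P₂ + ½ρv₂², so v₂² = v₁² + 2(P₁ − P₂)/ρ.
v₂ = √(4.39² + 2·268000/810) = √(19.3 + 662) = 26.1 m/s.

26.1 m/s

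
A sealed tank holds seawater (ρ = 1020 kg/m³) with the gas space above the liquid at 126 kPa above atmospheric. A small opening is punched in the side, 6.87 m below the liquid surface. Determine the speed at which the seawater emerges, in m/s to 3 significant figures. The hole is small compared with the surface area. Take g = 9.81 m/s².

Take point 1 at the surface (v₁ ≈ 0) and point 2 at the hole (at atmospheric pressure). Bernoulli: P₁ + ρg h = P_atm + ½ρv₂².
With P₁ − P_atm = 126000 Pa, v₂ = √(2gh + 2ΔP/ρ) = √(2·9.81·6.87 + 2·126000/1020) = 19.5 m/s.

v ≈ 19.5 m/s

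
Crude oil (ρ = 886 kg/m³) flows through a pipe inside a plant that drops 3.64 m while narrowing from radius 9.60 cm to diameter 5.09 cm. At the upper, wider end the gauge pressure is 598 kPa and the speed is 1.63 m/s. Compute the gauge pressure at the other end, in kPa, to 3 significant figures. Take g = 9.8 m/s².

P₂ = 392 kPa

By continuity, v₂ = v₁·A₁/A₂ = 1.63·(290/20.3) = 23.2 m/s.
Energy conservation along the streamline gives P₂ = P₁ − ½ρ(v₂² − v₁²) − ρg(h₂ − h₁).
P₂ = 598000 + ½·886·(1.63² − 23.2²) − 886·9.8·(−3.64) = 598000 + (-237000) − (-31600) = 392000 Pa.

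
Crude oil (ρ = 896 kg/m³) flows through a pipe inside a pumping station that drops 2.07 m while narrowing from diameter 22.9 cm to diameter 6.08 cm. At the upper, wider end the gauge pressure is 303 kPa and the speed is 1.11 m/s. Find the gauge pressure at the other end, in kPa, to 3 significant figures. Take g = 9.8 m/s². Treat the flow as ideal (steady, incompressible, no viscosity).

P₂ ≈ 211 kPa

Continuity gives A₁v₁ = A₂v₂, so v₂ = (412 cm²)/(29.0 cm²) × 1.11 m/s = 15.7 m/s.
Bernoulli: P₁ + ½ρv₁² + ρg h₁ = P₂ + ½ρv₂² + ρg h₂, so P₂ = P₁ + ½ρ(v₁² − v₂²) − ρg(h₂ − h₁).
P₂ = 303000 + ½·896·(1.11² − 15.7²) − 896·9.8·(−2.07) = 303000 + (-111000) − (-18200) = 211000 Pa.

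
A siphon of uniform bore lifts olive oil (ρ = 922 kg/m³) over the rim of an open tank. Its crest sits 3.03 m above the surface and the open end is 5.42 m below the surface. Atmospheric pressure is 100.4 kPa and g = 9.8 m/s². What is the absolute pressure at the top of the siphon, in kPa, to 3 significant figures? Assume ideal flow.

P_top = 24.0 kPa

The outlet speed comes from Torricelli: v = √(2g·5.42) = 10.3 m/s.
The bore is uniform, so the speed at the crest is the same v. Bernoulli surface→crest: P_atm = P_top + ½ρv² + ρg·h_top.
P_top = 100400 − ½·922·10.3² − 922·9.8·3.03 = 24000 Pa.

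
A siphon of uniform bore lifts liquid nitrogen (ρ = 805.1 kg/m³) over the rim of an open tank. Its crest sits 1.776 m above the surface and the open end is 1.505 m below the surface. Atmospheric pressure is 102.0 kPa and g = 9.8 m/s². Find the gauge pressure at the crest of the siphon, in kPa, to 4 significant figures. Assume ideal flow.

The outlet speed comes from Torricelli: v = √(2g·1.505) = 5.431 m/s.
With constant cross-section the crest speed equals v; applying Bernoulli from the surface up to the crest, P_top = P_atm − ½ρv² − ρg·h_top.
P_top = 102000 − ½·805.1·5.431² − 805.1·9.8·1.776 = 76110 Pa. So P_gauge = P_top − P_atm = -25890 Pa.

P_gauge ≈ -25.89 kPa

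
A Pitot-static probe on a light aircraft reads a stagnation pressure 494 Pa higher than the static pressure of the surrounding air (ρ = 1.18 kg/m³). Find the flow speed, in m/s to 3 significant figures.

v ≈ 28.9 m/s

At the stagnation point the flow is brought to rest, so Bernoulli gives P_stag − P_static = ½ρv².
v = √(2ΔP/ρ) = √(2·494/1.18) = 28.9 m/s.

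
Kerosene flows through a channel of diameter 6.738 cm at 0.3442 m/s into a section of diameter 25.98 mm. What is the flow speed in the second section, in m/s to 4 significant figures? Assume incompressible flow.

Mass conservation (A₁v₁ = A₂v₂) gives v₂ = 0.3442 × 35.66/5.301 = 2.315 m/s.

v₂ ≈ 2.315 m/s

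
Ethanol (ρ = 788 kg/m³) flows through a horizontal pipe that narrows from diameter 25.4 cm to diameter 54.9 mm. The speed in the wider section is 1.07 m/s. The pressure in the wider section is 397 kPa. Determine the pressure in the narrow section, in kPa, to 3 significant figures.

P₂ ≈ 191 kPa

By continuity, v₂ = v₁·A₁/A₂ = 1.07·(507/23.7) = 22.9 m/s.
With no height change, Bernoulli's equation is P₁ + ½ρv₁² = P₂ + ½ρv₂².
P₂ = P₁ − ½ρ(v₂² − v₁²) = 397000 − ½·788·(22.9² − 1.07²) = 397000 − 206000 = 191000 Pa.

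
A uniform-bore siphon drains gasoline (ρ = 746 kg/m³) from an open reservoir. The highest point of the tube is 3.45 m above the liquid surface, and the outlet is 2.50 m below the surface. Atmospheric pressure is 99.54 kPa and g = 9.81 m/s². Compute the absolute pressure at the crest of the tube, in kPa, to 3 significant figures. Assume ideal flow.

56.0 kPa

From the surface to the outlet (both open to atmosphere, surface at rest): v = √(2g·h_out) = √(2·9.81·2.50) = 7.00 m/s.
Continuity keeps v the same throughout the tube; from surface to crest, P_atm + 0 = P_top + ½ρv² + ρg·h_top.
P_top = 99540 − ½·746·7.00² − 746·9.81·3.45 = 56000 Pa.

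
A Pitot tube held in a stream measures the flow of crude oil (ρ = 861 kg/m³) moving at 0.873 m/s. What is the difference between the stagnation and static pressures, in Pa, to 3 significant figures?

ΔP = 328 Pa

At the stagnation point the flow is brought to rest, so Bernoulli gives P_stag − P_static = ½ρv².
ΔP = ½·861·0.873² = 328 Pa.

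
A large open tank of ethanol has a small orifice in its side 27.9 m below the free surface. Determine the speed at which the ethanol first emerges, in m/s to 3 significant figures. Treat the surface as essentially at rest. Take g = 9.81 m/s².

Torricelli's result v = √(2gh) gives v = √(2·9.81·27.9) = 23.4 m/s.

23.4 m/s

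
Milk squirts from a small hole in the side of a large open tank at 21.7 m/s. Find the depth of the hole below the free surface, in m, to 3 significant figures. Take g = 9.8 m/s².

h = 24.0 m

For a small hole in a large open tank, ½v² = gh, giving h = v²/(2g).
h = 21.7²/(2·9.8) = 471/19.60 = 24.0 m.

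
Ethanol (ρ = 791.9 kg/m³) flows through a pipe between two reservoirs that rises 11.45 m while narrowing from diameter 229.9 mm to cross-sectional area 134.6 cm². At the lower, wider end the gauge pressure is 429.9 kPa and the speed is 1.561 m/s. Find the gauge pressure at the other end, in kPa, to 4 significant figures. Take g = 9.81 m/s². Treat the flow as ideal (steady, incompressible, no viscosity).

By continuity, v₂ = v₁·A₁/A₂ = 1.561·(415.1/134.6) = 4.814 m/s.
Bernoulli: P₁ + ½ρv₁² + ρg h₁ = P₂ + ½ρv₂² + ρg h₂, so P₂ = P₁ + ½ρ(v₁² − v₂²) − ρg(h₂ − h₁).
P₂ = 429900 + ½·791.9·(1.561² − 4.814²) − 791.9·9.81·(+11.45) = 429900 + (-8212) − (88950) = 332700 Pa.

P₂ = 332.7 kPa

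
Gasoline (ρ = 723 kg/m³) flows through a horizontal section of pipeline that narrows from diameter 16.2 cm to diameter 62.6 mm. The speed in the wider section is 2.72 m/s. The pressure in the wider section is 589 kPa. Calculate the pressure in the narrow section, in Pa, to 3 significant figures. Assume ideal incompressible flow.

P₂ ≈ 472000 Pa

By continuity, v₂ = v₁·A₁/A₂ = 2.72·(206/30.8) = 18.2 m/s.
With no height change, Bernoulli's equation is P₁ + ½ρv₁² = P₂ + ½ρv₂².
P₂ = P₁ − ½ρ(v₂² − v₁²) = 589000 − ½·723·(18.2² − 2.72²) = 589000 − 117000 = 472000 Pa.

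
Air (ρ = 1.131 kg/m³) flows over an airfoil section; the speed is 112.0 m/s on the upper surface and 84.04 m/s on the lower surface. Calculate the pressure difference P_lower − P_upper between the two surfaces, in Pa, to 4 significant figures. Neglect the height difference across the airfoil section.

With negligible Δh, P + ½ρv² is constant, so P_low − P_up = ½ρ(v_up² − v_low²).
ΔP = ½·1.131·(112.0² − 84.04²) = 3100 Pa.

ΔP = 3100 Pa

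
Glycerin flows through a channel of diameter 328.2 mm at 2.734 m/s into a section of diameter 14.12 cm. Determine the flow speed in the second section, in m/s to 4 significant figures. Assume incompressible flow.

Continuity gives A₁v₁ = A₂v₂, so v₂ = (846.0 cm²)/(156.6 cm²) × 2.734 m/s = 14.77 m/s.

v₂ ≈ 14.77 m/s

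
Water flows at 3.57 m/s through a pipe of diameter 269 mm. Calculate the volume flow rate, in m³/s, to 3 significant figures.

Q = A·v = 0.0568 m² × 3.57 m/s = 0.203 m³/s.

Q ≈ 0.203 m³/s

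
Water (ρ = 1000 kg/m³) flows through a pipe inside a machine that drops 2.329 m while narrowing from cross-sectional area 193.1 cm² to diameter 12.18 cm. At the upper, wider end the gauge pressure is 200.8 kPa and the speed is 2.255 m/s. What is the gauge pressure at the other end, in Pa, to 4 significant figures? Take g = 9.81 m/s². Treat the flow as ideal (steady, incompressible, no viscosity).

Continuity gives A₁v₁ = A₂v₂, so v₂ = (193.1 cm²)/(116.5 cm²) × 2.255 m/s = 3.737 m/s.
Energy conservation along the streamline gives P₂ = P₁ − ½ρ(v₂² − v₁²) − ρg(h₂ − h₁).
P₂ = 200800 + ½·1000·(2.255² − 3.737²) − 1000·9.81·(−2.329) = 200800 + (-4441) − (-22850) = 219200 Pa.

P₂ ≈ 219200 Pa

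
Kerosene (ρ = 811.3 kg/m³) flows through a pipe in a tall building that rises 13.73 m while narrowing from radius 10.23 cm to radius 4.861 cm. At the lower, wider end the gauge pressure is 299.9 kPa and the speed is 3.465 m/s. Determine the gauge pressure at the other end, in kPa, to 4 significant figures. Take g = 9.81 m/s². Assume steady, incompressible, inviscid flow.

Mass conservation (A₁v₁ = A₂v₂) gives v₂ = 3.465 × 328.8/74.23 = 15.35 m/s.
Energy conservation along the streamline gives P₂ = P₁ − ½ρ(v₂² − v₁²) − ρg(h₂ − h₁).
P₂ = 299900 + ½·811.3·(3.465² − 15.35²) − 811.3·9.81·(+13.73) = 299900 + (-90660) − (109300) = 99960 Pa.

P₂ ≈ 99.96 kPa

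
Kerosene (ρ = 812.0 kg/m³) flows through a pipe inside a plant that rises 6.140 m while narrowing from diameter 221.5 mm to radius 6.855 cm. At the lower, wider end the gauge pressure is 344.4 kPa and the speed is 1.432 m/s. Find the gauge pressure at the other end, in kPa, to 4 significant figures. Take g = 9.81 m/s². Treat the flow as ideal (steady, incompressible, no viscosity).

Continuity gives A₁v₁ = A₂v₂, so v₂ = (385.3 cm²)/(147.6 cm²) × 1.432 m/s = 3.738 m/s.
Bernoulli: P₁ + ½ρv₁² + ρg h₁ = P₂ + ½ρv₂² + ρg h₂, so P₂ = P₁ + ½ρ(v₁² − v₂²) − ρg(h₂ − h₁).
P₂ = 344400 + ½·812.0·(1.432² − 3.738²) − 812.0·9.81·(+6.140) = 344400 + (-4840) − (48910) = 290700 Pa.

P₂ = 290.7 kPa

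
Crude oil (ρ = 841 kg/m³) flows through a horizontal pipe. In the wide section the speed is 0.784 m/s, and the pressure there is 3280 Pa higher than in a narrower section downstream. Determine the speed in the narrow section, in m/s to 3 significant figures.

v₂ ≈ 2.90 m/s

Horizontal Bernoulli: P₁ + ½ρv₁² = P₂ + ½ρv₂², so v₂² = v₁² + 2(P₁ − P₂)/ρ.
v₂ = √(0.784² + 2·3280/841) = √(0.615 + 7.80) = 2.90 m/s.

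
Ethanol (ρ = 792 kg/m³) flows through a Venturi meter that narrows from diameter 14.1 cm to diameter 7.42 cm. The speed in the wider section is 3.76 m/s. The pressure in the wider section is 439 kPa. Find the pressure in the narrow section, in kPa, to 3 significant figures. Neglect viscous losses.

372 kPa

By continuity, v₂ = v₁·A₁/A₂ = 3.76·(156/43.2) = 13.6 m/s.
The pipe is horizontal, so Bernoulli reduces to P₁ + ½ρv₁² = P₂ + ½ρv₂².
P₂ = P₁ − ½ρ(v₂² − v₁²) = 439000 − ½·792·(13.6² − 3.76²) = 439000 − 67400 = 372000 Pa.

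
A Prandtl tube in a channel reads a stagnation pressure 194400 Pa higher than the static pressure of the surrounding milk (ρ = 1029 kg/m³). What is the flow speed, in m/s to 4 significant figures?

Bernoulli between the free stream and the stagnation point: ½ρv² = P_stag − P_static.
v = √(2ΔP/ρ) = √(2·194400/1029) = 19.44 m/s.

v = 19.44 m/s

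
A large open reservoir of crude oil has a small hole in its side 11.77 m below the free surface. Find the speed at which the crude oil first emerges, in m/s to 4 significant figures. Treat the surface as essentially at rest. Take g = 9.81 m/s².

Bernoulli from surface to hole (P equal, v_surface ≈ 0): v = √(2gh) = √(2×9.81×11.77) = 15.20 m/s.

v ≈ 15.20 m/s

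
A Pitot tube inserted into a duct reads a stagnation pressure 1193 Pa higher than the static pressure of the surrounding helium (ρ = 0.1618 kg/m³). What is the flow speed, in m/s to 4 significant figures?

At the stagnation point the flow is brought to rest, so Bernoulli gives P_stag − P_static = ½ρv².
v = √(2ΔP/ρ) = √(2·1193/0.1618) = 121.4 m/s.

v = 121.4 m/s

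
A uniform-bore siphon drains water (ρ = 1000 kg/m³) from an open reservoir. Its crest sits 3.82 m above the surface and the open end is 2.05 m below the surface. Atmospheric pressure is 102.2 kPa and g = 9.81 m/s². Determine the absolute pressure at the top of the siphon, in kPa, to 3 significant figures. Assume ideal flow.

P_top = 44.6 kPa

From the surface to the outlet (both open to atmosphere, surface at rest): v = √(2g·h_out) = √(2·9.81·2.05) = 6.34 m/s.
Continuity keeps v the same throughout the tube; from surface to crest, P_atm + 0 = P_top + ½ρv² + ρg·h_top.
P_top = 102200 − ½·1000·6.34² − 1000·9.81·3.82 = 44600 Pa.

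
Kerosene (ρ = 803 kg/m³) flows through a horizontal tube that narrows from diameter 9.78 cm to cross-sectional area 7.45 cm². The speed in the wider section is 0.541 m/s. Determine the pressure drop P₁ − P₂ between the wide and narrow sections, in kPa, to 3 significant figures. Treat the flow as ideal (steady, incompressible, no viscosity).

ΔP = 11.8 kPa

By continuity, v₂ = v₁·A₁/A₂ = 0.541·(75.1/7.45) = 5.46 m/s.
Along the horizontal streamline, P + ½ρv² is constant.
P₁ − P₂ = ½·803·(5.46² − 0.541²) = ½·803·29.5 = 11800 Pa.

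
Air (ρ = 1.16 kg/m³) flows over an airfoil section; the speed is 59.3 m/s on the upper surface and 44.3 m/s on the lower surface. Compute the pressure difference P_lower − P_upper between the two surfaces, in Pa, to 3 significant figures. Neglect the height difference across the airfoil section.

901 Pa

Bernoulli (same height): P_lower − P_upper = ½ρ(v_upper² − v_lower²).
ΔP = ½·1.16·(59.3² − 44.3²) = 901 Pa.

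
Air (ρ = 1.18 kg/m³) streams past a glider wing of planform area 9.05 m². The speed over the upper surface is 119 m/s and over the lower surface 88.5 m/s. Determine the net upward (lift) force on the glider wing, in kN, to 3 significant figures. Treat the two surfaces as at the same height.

F = 33.8 kN

The faster flow above has the lower pressure; Bernoulli (same height) gives ΔP = ½ρ(v_up² − v_low²).
ΔP = ½·1.18·(119² − 88.5²) = 3730 Pa.
Lift = ΔP · A = 3730 × 9.05 = 33800 N.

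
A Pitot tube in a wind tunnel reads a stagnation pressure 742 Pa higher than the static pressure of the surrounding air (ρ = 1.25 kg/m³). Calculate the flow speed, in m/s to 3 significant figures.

34.5 m/s

Bernoulli between the free stream and the stagnation point: ½ρv² = P_stag − P_static.
v = √(2ΔP/ρ) = √(2·742/1.25) = 34.5 m/s.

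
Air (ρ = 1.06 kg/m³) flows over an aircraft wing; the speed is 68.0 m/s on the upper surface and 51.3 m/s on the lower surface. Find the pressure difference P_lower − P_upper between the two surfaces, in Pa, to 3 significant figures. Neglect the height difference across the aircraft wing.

Bernoulli (same height): P_lower − P_upper = ½ρ(v_upper² − v_lower²).
ΔP = ½·1.06·(68.0² − 51.3²) = 1060 Pa.

1060 Pa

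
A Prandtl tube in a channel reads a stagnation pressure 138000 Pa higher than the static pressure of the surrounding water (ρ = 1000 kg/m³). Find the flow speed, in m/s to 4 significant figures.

Bernoulli between the free stream and the stagnation point: ½ρv² = P_stag − P_static.
v = √(2ΔP/ρ) = √(2·138000/1000) = 16.61 m/s.

16.61 m/s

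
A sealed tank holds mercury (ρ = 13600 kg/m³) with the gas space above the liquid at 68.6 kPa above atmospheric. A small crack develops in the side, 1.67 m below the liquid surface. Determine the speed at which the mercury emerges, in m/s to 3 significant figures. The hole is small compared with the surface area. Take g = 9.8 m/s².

Take point 1 at the surface (v₁ ≈ 0) and point 2 at the hole (at atmospheric pressure). Bernoulli: P₁ + ρg h = P_atm + ½ρv₂².
With P₁ − P_atm = 68600 Pa, v₂ = √(2gh + 2ΔP/ρ) = √(2·9.8·1.67 + 2·68600/13600) = 6.54 m/s.

v ≈ 6.54 m/s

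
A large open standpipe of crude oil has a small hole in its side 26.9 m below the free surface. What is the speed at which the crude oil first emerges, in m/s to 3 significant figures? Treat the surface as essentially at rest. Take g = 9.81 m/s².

v ≈ 23.0 m/s

Bernoulli from surface to hole (P equal, v_surface ≈ 0): v = √(2gh) = √(2×9.81×26.9) = 23.0 m/s.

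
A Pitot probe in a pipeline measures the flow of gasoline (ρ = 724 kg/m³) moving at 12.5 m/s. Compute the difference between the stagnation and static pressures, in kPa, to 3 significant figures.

ΔP ≈ 56.6 kPa

Bernoulli between the free stream and the stagnation point: ½ρv² = P_stag − P_static.
ΔP = ½·724·12.5² = 56600 Pa.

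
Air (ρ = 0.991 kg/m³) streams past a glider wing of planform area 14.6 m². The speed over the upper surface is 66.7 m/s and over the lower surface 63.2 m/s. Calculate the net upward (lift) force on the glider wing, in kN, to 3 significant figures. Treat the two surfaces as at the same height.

F = 3.29 kN

From P + ½ρv² = const at equal height, P_low − P_up = ½ρ(v_up² − v_low²).
ΔP = ½·0.991·(66.7² − 63.2²) = 225 Pa.
Lift = ΔP · A = 225 × 14.6 = 3290 N.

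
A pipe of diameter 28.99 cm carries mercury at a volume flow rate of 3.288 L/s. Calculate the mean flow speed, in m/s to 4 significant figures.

Q = 3.288 L/s = 0.003288 m³/s.
v = Q/A = 0.003288 / 0.06601 = 0.04981 m/s.

v = 0.04981 m/s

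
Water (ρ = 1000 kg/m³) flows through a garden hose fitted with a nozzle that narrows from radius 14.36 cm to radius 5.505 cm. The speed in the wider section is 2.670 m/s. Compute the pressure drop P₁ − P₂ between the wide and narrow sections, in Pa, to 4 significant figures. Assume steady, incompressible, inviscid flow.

Mass conservation (A₁v₁ = A₂v₂) gives v₂ = 2.670 × 647.8/95.21 = 18.17 m/s.
Along the horizontal streamline, P + ½ρv² is constant.
P₁ − P₂ = ½·1000·(18.17² − 2.670²) = ½·1000·322.9 = 161500 Pa.

ΔP ≈ 161500 Pa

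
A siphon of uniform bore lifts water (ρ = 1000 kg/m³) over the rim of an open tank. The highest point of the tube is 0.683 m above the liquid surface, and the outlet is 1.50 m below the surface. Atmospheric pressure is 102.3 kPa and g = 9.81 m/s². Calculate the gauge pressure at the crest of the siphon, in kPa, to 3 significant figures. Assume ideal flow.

P_gauge ≈ -21.4 kPa

The outlet speed comes from Torricelli: v = √(2g·1.50) = 5.42 m/s.
The bore is uniform, so the speed at the crest is the same v. Bernoulli surface→crest: P_atm = P_top + ½ρv² + ρg·h_top.
P_top = 102300 − ½·1000·5.42² − 1000·9.81·0.683 = 80900 Pa. So P_gauge = P_top − P_atm = -21400 Pa.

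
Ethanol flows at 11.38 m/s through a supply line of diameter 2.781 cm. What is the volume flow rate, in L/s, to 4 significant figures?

Q = A·v = 0.0006074 m² × 11.38 m/s = 0.006912 m³/s.
Converting: 0.006912 m³/s × 1000 = 6.912 L/s.

Q ≈ 6.912 L/s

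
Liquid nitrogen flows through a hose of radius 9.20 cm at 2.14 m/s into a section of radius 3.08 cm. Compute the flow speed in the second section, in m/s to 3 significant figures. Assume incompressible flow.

19.1 m/s

By continuity, v₂ = v₁·A₁/A₂ = 2.14·(266/29.8) = 19.1 m/s.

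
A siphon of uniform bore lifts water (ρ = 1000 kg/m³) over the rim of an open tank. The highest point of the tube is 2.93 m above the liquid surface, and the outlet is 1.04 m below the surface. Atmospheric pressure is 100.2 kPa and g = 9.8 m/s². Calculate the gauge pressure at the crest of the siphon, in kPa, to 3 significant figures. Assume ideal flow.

From the surface to the outlet (both open to atmosphere, surface at rest): v = √(2g·h_out) = √(2·9.8·1.04) = 4.51 m/s.
With constant cross-section the crest speed equals v; applying Bernoulli from the surface up to the crest, P_top = P_atm − ½ρv² − ρg·h_top.
P_top = 100200 − ½·1000·4.51² − 1000·9.8·2.93 = 61300 Pa. So P_gauge = P_top − P_atm = -38900 Pa.

P_gauge = -38.9 kPa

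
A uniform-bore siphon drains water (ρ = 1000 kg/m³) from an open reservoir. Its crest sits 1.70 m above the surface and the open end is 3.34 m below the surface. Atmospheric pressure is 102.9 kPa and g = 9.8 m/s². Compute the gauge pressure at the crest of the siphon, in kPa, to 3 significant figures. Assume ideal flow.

-49.4 kPa

The outlet speed comes from Torricelli: v = √(2g·3.34) = 8.09 m/s.
Continuity keeps v the same throughout the tube; from surface to crest, P_atm + 0 = P_top + ½ρv² + ρg·h_top.
P_top = 102900 − ½·1000·8.09² − 1000·9.8·1.70 = 53500 Pa. So P_gauge = P_top − P_atm = -49400 Pa.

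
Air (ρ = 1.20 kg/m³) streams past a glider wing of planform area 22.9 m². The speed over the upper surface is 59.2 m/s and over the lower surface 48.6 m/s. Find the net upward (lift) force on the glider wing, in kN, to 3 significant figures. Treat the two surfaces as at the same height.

F = 15.7 kN

From P + ½ρv² = const at equal height, P_low − P_up = ½ρ(v_up² − v_low²).
ΔP = ½·1.20·(59.2² − 48.6²) = 686 Pa.
Lift = ΔP · A = 686 × 22.9 = 15700 N.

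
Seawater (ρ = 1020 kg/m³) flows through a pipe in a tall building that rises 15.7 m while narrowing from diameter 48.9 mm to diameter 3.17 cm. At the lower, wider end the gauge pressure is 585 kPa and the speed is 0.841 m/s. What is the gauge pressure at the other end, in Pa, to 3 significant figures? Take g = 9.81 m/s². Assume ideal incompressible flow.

The volume flow rate is constant, so v₂ = (A₁/A₂)v₁ = (18.8/7.89)·0.841 = 2.00 m/s.
Applying Bernoulli between the two ends and solving for P₂: P₂ = P₁ + ½ρ(v₁² − v₂²) − ρgΔh.
P₂ = 585000 + ½·1020·(0.841² − 2.00²) − 1020·9.81·(+15.7) = 585000 + (-1680) − (157000) = 426000 Pa.

P₂ ≈ 426000 Pa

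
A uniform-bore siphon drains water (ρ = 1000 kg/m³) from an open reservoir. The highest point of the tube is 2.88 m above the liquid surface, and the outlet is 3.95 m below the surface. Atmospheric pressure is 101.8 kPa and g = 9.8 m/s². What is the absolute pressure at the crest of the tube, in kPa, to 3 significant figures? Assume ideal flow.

P_top ≈ 34.9 kPa

The outlet speed comes from Torricelli: v = √(2g·3.95) = 8.80 m/s.
Continuity keeps v the same throughout the tube; from surface to crest, P_atm + 0 = P_top + ½ρv² + ρg·h_top.
P_top = 101800 − ½·1000·8.80² − 1000·9.8·2.88 = 34900 Pa.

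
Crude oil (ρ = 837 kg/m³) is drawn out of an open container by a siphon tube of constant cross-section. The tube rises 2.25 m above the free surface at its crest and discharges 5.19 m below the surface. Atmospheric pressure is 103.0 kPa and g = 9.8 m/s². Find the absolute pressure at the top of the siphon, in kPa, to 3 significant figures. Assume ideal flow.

The outlet speed comes from Torricelli: v = √(2g·5.19) = 10.1 m/s.
With constant cross-section the crest speed equals v; applying Bernoulli from the surface up to the crest, P_top = P_atm − ½ρv² − ρg·h_top.
P_top = 103000 − ½·837·10.1² − 837·9.8·2.25 = 42000 Pa.

P_top ≈ 42.0 kPa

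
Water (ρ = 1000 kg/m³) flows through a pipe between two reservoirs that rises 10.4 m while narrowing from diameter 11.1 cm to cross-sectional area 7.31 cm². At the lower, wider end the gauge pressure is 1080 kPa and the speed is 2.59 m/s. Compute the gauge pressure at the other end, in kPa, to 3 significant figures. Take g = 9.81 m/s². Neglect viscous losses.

P₂ = 394 kPa

By continuity, v₂ = v₁·A₁/A₂ = 2.59·(96.8/7.31) = 34.3 m/s.
Applying Bernoulli between the two ends and solving for P₂: P₂ = P₁ + ½ρ(v₁² − v₂²) − ρgΔh.
P₂ = 1080000 + ½·1000·(2.59² − 34.3²) − 1000·9.81·(+10.4) = 1080000 + (-584000) − (102000) = 394000 Pa.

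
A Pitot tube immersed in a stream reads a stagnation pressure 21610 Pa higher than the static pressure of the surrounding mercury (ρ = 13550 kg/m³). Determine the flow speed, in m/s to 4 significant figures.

At the stagnation point the flow is brought to rest, so Bernoulli gives P_stag − P_static = ½ρv².
v = √(2ΔP/ρ) = √(2·21610/13550) = 1.786 m/s.

v = 1.786 m/s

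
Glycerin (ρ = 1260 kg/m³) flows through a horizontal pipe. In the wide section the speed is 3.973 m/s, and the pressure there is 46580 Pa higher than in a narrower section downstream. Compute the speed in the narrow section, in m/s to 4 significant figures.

Along the level pipe P + ½ρv² is conserved, hence v₂² = v₁² + 2(P₁ − P₂)/ρ.
v₂ = √(3.973² + 2·46580/1260) = √(15.78 + 73.94) = 9.472 m/s.

v₂ ≈ 9.472 m/s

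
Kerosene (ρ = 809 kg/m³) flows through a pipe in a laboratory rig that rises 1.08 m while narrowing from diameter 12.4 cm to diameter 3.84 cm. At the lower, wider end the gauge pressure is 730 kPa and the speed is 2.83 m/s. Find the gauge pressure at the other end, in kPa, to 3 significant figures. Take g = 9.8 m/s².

372 kPa

By continuity, v₂ = v₁·A₁/A₂ = 2.83·(121/11.6) = 29.5 m/s.
Bernoulli: P₁ + ½ρv₁² + ρg h₁ = P₂ + ½ρv₂² + ρg h₂, so P₂ = P₁ + ½ρ(v₁² − v₂²) − ρg(h₂ − h₁).
P₂ = 730000 + ½·809·(2.83² − 29.5²) − 809·9.8·(+1.08) = 730000 + (-349000) − (8560) = 372000 Pa.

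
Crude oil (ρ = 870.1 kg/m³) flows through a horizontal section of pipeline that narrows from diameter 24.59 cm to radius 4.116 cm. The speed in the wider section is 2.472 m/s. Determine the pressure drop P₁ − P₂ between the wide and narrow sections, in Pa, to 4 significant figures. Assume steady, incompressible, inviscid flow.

ΔP ≈ 209000 Pa

Continuity gives A₁v₁ = A₂v₂, so v₂ = (474.9 cm²)/(53.22 cm²) × 2.472 m/s = 22.06 m/s.
Along the horizontal streamline, P + ½ρv² is constant.
P₁ − P₂ = ½·870.1·(22.06² − 2.472²) = ½·870.1·480.4 = 209000 Pa.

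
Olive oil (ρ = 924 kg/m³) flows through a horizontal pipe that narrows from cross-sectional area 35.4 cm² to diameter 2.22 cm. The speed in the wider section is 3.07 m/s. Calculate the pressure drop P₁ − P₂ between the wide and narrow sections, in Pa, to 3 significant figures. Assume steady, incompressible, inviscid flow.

ΔP = 360000 Pa

Mass conservation (A₁v₁ = A₂v₂) gives v₂ = 3.07 × 35.4/3.87 = 28.1 m/s.
Bernoulli (h₁ = h₂): P₁ − P₂ = ½ρ(v₂² − v₁²).
P₁ − P₂ = ½·924·(28.1² − 3.07²) = ½·924·779 = 360000 Pa.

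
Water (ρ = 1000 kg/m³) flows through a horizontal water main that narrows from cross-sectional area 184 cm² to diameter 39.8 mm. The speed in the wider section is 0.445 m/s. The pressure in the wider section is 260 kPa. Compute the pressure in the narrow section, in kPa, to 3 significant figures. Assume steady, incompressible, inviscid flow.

Continuity gives A₁v₁ = A₂v₂, so v₂ = (184 cm²)/(12.4 cm²) × 0.445 m/s = 6.58 m/s.
Bernoulli (h₁ = h₂): P₁ − P₂ = ½ρ(v₂² − v₁²).
P₂ = P₁ − ½ρ(v₂² − v₁²) = 260000 − ½·1000·(6.58² − 0.445²) = 260000 − 21600 = 238000 Pa.

238 kPa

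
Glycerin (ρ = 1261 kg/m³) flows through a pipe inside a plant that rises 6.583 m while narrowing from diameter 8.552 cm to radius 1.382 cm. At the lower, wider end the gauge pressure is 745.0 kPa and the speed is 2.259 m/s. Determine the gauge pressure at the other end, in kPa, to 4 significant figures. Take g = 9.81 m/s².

P₂ ≈ 371.9 kPa

Mass conservation (A₁v₁ = A₂v₂) gives v₂ = 2.259 × 57.44/6.000 = 21.63 m/s.
Applying Bernoulli between the two ends and solving for P₂: P₂ = P₁ + ½ρ(v₁² − v₂²) − ρgΔh.
P₂ = 745000 + ½·1261·(2.259² − 21.63²) − 1261·9.81·(+6.583) = 745000 + (-291700) − (81430) = 371900 Pa.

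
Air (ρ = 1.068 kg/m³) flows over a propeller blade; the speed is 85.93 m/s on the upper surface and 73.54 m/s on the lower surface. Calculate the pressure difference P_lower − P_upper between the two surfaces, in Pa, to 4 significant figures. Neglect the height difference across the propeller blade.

ΔP ≈ 1055 Pa

Bernoulli (same height): P_lower − P_upper = ½ρ(v_upper² − v_lower²).
ΔP = ½·1.068·(85.93² − 73.54²) = 1055 Pa.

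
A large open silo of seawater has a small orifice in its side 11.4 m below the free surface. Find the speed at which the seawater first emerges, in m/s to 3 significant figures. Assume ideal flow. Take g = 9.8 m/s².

v = 14.9 m/s

Bernoulli from surface to hole (P equal, v_surface ≈ 0): v = √(2gh) = √(2×9.8×11.4) = 14.9 m/s.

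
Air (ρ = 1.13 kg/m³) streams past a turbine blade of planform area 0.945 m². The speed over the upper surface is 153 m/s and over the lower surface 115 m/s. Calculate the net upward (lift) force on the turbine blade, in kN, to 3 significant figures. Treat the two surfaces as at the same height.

F ≈ 5.44 kN

The faster flow above has the lower pressure; Bernoulli (same height) gives ΔP = ½ρ(v_up² − v_low²).
ΔP = ½·1.13·(153² − 115²) = 5750 Pa.
Lift = ΔP · A = 5750 × 0.945 = 5440 N.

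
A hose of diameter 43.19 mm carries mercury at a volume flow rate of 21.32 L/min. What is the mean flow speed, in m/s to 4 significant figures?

Q = 21.32 L/min = 0.0003553 m³/s.
v = Q/A = 0.0003553 / 0.001465 = 0.2425 m/s.

v = 0.2425 m/s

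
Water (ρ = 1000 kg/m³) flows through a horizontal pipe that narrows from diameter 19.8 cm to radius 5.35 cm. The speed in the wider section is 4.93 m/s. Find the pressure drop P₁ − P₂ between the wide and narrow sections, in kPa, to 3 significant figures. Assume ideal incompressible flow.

Continuity gives A₁v₁ = A₂v₂, so v₂ = (308 cm²)/(89.9 cm²) × 4.93 m/s = 16.9 m/s.
Bernoulli (h₁ = h₂): P₁ − P₂ = ½ρ(v₂² − v₁²).
P₁ − P₂ = ½·1000·(16.9² − 4.93²) = ½·1000·261 = 130000 Pa.

ΔP ≈ 130 kPa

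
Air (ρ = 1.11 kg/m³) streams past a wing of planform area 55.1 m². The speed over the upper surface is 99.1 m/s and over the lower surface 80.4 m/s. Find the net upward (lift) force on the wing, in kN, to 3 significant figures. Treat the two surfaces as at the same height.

103 kN

With equal heights on the two surfaces, Bernoulli gives P_lower − P_upper = ½ρ(v_upper² − v_lower²).
ΔP = ½·1.11·(99.1² − 80.4²) = 1860 Pa.
Lift = ΔP · A = 1860 × 55.1 = 103000 N.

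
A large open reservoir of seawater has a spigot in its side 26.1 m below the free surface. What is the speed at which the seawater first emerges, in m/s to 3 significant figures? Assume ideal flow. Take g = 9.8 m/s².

Torricelli's result v = √(2gh) gives v = √(2·9.8·26.1) = 22.6 m/s.

v ≈ 22.6 m/s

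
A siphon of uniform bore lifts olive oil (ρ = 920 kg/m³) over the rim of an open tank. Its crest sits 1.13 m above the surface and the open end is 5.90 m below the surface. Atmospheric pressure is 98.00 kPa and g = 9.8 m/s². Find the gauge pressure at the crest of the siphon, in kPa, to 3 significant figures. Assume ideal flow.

P_gauge ≈ -63.4 kPa

The outlet speed comes from Torricelli: v = √(2g·5.90) = 10.8 m/s.
Continuity keeps v the same throughout the tube; from surface to crest, P_atm + 0 = P_top + ½ρv² + ρg·h_top.
P_top = 98000 − ½·920·10.8² − 920·9.8·1.13 = 34600 Pa. So P_gauge = P_top − P_atm = -63400 Pa.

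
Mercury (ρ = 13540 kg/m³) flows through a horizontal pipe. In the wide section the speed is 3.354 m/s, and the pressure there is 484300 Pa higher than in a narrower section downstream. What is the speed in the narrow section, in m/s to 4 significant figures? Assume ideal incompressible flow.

v₂ ≈ 9.099 m/s

Along the level pipe P + ½ρv² is conserved, hence v₂² = v₁² + 2(P₁ − P₂)/ρ.
v₂ = √(3.354² + 2·484300/13540) = √(11.25 + 71.54) = 9.099 m/s.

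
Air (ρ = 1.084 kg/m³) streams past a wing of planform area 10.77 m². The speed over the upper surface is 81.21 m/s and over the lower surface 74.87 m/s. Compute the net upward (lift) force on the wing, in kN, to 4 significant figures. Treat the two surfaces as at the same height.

F ≈ 5.776 kN

With equal heights on the two surfaces, Bernoulli gives P_lower − P_upper = ½ρ(v_upper² − v_lower²).
ΔP = ½·1.084·(81.21² − 74.87²) = 536.3 Pa.
Lift = ΔP · A = 536.3 × 10.77 = 5776 N.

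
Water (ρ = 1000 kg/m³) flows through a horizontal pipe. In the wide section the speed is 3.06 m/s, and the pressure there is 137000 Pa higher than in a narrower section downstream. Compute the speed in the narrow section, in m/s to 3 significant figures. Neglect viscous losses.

v₂ = 16.8 m/s

Horizontal Bernoulli: P₁ + ½ρv₁² = P₂ + ½ρv₂², so v₂² = v₁² + 2(P₁ − P₂)/ρ.
v₂ = √(3.06² + 2·137000/1000) = √(9.36 + 274) = 16.8 m/s.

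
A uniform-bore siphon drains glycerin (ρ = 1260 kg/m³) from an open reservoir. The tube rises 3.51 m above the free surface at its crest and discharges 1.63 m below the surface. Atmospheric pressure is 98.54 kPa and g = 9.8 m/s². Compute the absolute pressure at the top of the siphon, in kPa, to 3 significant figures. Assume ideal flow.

35.1 kPa

Bernoulli surface→outlet gives ½v² = g·h_out, so v = √(2·9.8·1.63) = 5.65 m/s.
Continuity keeps v the same throughout the tube; from surface to crest, P_atm + 0 = P_top + ½ρv² + ρg·h_top.
P_top = 98540 − ½·1260·5.65² − 1260·9.8·3.51 = 35100 Pa.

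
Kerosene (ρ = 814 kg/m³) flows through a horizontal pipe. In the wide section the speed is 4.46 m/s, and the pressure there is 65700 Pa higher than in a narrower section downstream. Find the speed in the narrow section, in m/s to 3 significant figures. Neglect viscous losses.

Horizontal Bernoulli: P₁ + ½ρv₁² = P₂ + ½ρv₂², so v₂² = v₁² + 2(P₁ − P₂)/ρ.
v₂ = √(4.46² + 2·65700/814) = √(19.9 + 161) = 13.5 m/s.

v₂ ≈ 13.5 m/s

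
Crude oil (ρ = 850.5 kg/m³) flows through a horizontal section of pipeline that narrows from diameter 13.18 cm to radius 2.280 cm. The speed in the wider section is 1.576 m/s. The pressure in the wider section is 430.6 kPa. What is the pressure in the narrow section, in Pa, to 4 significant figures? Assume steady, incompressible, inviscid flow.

P₂ = 357900 Pa

By continuity, v₂ = v₁·A₁/A₂ = 1.576·(136.4/16.33) = 13.17 m/s.
The pipe is horizontal, so Bernoulli reduces to P₁ + ½ρv₁² = P₂ + ½ρv₂².
P₂ = P₁ − ½ρ(v₂² − v₁²) = 430600 − ½·850.5·(13.17² − 1.576²) = 430600 − 72660 = 357900 Pa.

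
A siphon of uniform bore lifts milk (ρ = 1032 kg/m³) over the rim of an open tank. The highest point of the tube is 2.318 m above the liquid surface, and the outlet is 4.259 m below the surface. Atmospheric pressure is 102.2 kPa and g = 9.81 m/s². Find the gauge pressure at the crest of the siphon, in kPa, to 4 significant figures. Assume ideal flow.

P_gauge = -66.59 kPa

Bernoulli surface→outlet gives ½v² = g·h_out, so v = √(2·9.81·4.259) = 9.141 m/s.
The bore is uniform, so the speed at the crest is the same v. Bernoulli surface→crest: P_atm = P_top + ½ρv² + ρg·h_top.
P_top = 102200 − ½·1032·9.141² − 1032·9.81·2.318 = 35610 Pa. So P_gauge = P_top − P_atm = -66590 Pa.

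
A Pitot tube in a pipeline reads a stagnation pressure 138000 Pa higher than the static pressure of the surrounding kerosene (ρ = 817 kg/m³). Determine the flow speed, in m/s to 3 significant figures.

v ≈ 18.4 m/s

The dynamic pressure equals the rise in static pressure at the stagnation point: ΔP = ½ρv².
v = √(2ΔP/ρ) = √(2·138000/817) = 18.4 m/s.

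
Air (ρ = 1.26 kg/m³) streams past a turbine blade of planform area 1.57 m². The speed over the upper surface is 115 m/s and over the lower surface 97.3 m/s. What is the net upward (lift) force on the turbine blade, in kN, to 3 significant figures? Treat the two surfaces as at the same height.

The faster flow above has the lower pressure; Bernoulli (same height) gives ΔP = ½ρ(v_up² − v_low²).
ΔP = ½·1.26·(115² − 97.3²) = 2370 Pa.
Lift = ΔP · A = 2370 × 1.57 = 3720 N.

F ≈ 3.72 kN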